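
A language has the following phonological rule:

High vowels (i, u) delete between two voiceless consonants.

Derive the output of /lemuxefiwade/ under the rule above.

lemuxefiwade

No segment of /lemuxefiwade/ meets the structural description of the rule, so the form surfaces unchanged.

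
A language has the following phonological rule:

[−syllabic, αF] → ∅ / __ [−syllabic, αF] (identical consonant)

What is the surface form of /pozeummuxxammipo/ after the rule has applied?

/mm/ is a geminate; the first /m/ deletes.
/xx/ is a geminate; the first /x/ deletes.
/mm/ is a geminate; the first /m/ deletes.
The other instances of /p/, /z/, /m/, /x/ do not occur in the required environment and remain unchanged.
Surface form: [pozeumuxamipo].

pozeumuxamipo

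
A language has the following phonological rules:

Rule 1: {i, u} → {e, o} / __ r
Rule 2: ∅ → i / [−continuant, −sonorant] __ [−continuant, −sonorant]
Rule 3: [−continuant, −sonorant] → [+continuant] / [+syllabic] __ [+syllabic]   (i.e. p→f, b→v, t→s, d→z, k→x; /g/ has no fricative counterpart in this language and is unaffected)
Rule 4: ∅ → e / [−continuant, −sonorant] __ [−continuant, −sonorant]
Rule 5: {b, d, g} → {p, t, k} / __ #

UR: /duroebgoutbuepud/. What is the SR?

doroevigousivuefut

Rule 1 (pre-rhotic lowering): /u/ is a high vowel immediately before /r/, so it lowers to [o]. /duroebgoutbuepud/ → doroebgoutbuepud.
Rule 2 (stop-cluster i-epenthesis): /b/ and /g/ form a stop–stop cluster, so [i] is inserted between them. /t/ and /b/ form a stop–stop cluster, so [i] is inserted between them. /doroebgoutbuepud/ → doroebigoutibuepud.
Rule 3 (intervocalic spirantization): /b/ is a stop between vowels /e/ and /i/, so it spirantizes to the fricative [v]. /t/ is a stop between vowels /u/ and /i/, so it spirantizes to the fricative [s]. /b/ is a stop between vowels /i/ and /u/, so it spirantizes to the fricative [v]. /p/ is a stop between vowels /e/ and /u/, so it spirantizes to the fricative [f]. /doroebigoutibuepud/ → doroevigousivuefud.
Rule 4 (stop-cluster e-epenthesis): no segment meets the environment; /doroevigousivuefud/ is unchanged.
Rule 5 (final devoicing): /d/ is a voiced stop in word-final position, so it devoices to [t]. /doroevigousivuefud/ → doroevigousivuefut.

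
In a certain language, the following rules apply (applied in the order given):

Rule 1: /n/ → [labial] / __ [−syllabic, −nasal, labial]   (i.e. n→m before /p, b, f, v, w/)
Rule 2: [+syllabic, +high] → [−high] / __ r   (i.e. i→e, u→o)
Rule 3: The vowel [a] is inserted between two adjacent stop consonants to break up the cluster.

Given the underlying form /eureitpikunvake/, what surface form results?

eoreitapikumvake

Rule 1 (nasal place assimilation): /n/ precedes the labial consonant /v/, so it assimilates in place to [m]. /eureitpikunvake/ → eureitpikumvake.
Rule 2 (pre-rhotic lowering): /u/ is a high vowel immediately before /r/, so it lowers to [o]. /eureitpikumvake/ → eoreitpikumvake.
Rule 3 (stop-cluster a-epenthesis): /t/ and /p/ form a stop–stop cluster, so [a] is inserted between them. /eoreitpikumvake/ → eoreitapikumvake.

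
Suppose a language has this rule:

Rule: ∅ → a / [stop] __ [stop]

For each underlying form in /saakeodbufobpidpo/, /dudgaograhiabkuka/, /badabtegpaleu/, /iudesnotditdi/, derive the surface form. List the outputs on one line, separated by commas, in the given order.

saakeodabufobapidapo, dudagaograhiabakuka, badabategapaleu, iudesnotaditadi

/saakeodbufobpidpo/: /d/ and /b/ form a stop–stop cluster, so [a] is inserted between them. /b/ and /p/ form a stop–stop cluster, so [a] is inserted between them. /d/ and /p/ form a stop–stop cluster, so [a] is inserted between them. → [saakeodabufobapidapo].
/dudgaograhiabkuka/: /d/ and /g/ form a stop–stop cluster, so [a] is inserted between them. /b/ and /k/ form a stop–stop cluster, so [a] is inserted between them. → [dudagaograhiabakuka].
/badabtegpaleu/: /b/ and /t/ form a stop–stop cluster, so [a] is inserted between them. /g/ and /p/ form a stop–stop cluster, so [a] is inserted between them. → [badabategapaleu].
/iudesnotditdi/: /t/ and /d/ form a stop–stop cluster, so [a] is inserted between them. /t/ and /d/ form a stop–stop cluster, so [a] is inserted between them. → [iudesnotaditadi].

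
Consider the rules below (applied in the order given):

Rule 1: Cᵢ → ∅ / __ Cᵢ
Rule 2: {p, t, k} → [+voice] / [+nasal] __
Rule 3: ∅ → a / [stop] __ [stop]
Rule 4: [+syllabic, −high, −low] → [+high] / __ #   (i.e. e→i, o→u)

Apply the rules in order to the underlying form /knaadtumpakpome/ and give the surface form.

Rule 1 (degemination): no segment meets the environment; /knaadtumpakpome/ is unchanged.
Rule 2 (post-nasal voicing): /p/ is a voiceless stop immediately after the nasal /m/, so it voices to [b]. /knaadtumpakpome/ → knaadtumbakpome.
Rule 3 (stop-cluster a-epenthesis): /d/ and /t/ form a stop–stop cluster, so [a] is inserted between them. /k/ and /p/ form a stop–stop cluster, so [a] is inserted between them. /knaadtumbakpome/ → knaadatumbakapome.
Rule 4 (final vowel raising): /e/ is a mid vowel in word-final position, so it raises to [i]. /knaadatumbakapome/ → knaadatumbakapomi.

knaadatumbakapomi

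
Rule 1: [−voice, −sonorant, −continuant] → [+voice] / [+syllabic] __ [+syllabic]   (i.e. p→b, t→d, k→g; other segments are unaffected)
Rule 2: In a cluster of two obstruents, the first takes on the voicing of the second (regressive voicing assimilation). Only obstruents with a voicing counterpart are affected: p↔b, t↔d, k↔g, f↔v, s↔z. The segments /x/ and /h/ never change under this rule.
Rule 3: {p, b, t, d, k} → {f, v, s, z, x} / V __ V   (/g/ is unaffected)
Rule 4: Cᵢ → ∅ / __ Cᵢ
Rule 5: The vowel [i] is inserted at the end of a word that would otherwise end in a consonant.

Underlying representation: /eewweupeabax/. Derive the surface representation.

eeweuveavaxi

Rule 1 (intervocalic voicing): /p/ is a voiceless stop between vowels /u/ and /e/, so it voices to [b]. /eewweupeabax/ → eewweubeabax.
Rule 2 (regressive voicing assimilation): no segment meets the environment; /eewweubeabax/ is unchanged.
Rule 3 (intervocalic spirantization): /b/ is a stop between vowels /u/ and /e/, so it spirantizes to the fricative [v]. /b/ is a stop between vowels /a/ and /a/, so it spirantizes to the fricative [v]. /eewweubeabax/ → eewweuveavax.
Rule 4 (degemination): /ww/ is a geminate; the first /w/ deletes. /eewweuveavax/ → eeweuveavax.
Rule 5 (final i-epenthesis): the form ends in the consonant /x/, so [i] is inserted word-finally. /eeweuveavax/ → eeweuveavaxi.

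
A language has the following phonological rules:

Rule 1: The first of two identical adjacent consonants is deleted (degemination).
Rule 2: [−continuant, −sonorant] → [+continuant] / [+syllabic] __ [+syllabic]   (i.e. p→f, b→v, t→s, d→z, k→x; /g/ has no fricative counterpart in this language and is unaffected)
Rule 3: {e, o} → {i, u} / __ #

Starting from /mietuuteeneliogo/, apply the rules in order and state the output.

Rule 1 (degemination): no segment meets the environment; /mietuuteeneliogo/ is unchanged.
Rule 2 (intervocalic spirantization): /t/ is a stop between vowels /e/ and /u/, so it spirantizes to the fricative [s]. /t/ is a stop between vowels /u/ and /e/, so it spirantizes to the fricative [s]. /mietuuteeneliogo/ → miesuuseeneliogo.
Rule 3 (final vowel raising): /o/ is a mid vowel in word-final position, so it raises to [u]. /miesuuseeneliogo/ → miesuuseeneliogu.

miesuuseeneliogu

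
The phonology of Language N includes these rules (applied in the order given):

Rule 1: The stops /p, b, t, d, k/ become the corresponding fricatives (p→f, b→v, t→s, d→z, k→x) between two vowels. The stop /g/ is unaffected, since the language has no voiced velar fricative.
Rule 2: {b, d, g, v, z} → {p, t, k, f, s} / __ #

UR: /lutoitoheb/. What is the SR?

lusoisohep

Rule 1 (intervocalic spirantization): /t/ is a stop between vowels /u/ and /o/, so it spirantizes to the fricative [s]. /t/ is a stop between vowels /i/ and /o/, so it spirantizes to the fricative [s]. /lutoitoheb/ → lusoisoheb.
Rule 2 (final devoicing): /b/ is a voiced obstruent in word-final position, so it devoices to [p]. /lusoisoheb/ → lusoisohep.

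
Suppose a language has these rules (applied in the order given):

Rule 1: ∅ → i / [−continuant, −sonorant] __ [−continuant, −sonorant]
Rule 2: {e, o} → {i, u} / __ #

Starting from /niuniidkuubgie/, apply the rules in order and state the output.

Rule 1 (stop-cluster i-epenthesis): /d/ and /k/ form a stop–stop cluster, so [i] is inserted between them. /b/ and /g/ form a stop–stop cluster, so [i] is inserted between them. /niuniidkuubgie/ → niuniidikuubigie.
Rule 2 (final vowel raising): /e/ is a mid vowel in word-final position, so it raises to [i]. /niuniidikuubigie/ → niuniidikuubigii.

niuniidikuubigii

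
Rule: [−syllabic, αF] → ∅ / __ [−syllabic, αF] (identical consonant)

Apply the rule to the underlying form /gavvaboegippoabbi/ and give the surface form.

gavaboegipoabi

/vv/ is a geminate; the first /v/ deletes.
/pp/ is a geminate; the first /p/ deletes.
/bb/ is a geminate; the first /b/ deletes.
The other instances of /g/, /v/, /b/, /p/ do not occur in the required environment and remain unchanged.
Surface form: [gavaboegipoabi].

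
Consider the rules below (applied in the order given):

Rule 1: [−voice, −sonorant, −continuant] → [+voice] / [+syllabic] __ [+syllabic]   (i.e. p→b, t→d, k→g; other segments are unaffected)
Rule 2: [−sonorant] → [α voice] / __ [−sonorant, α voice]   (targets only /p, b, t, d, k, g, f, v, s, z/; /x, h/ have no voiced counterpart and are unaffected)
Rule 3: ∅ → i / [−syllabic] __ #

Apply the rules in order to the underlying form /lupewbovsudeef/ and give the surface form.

lubewbofsudeefi

Rule 1 (intervocalic voicing): /p/ is a voiceless stop between vowels /u/ and /e/, so it voices to [b]. /lupewbovsudeef/ → lubewbovsudeef.
Rule 2 (regressive voicing assimilation): /v/ precedes the voiceless obstruent /s/, so it devoices to [f] by assimilation. /lubewbovsudeef/ → lubewbofsudeef.
Rule 3 (final i-epenthesis): the form ends in the consonant /f/, so [i] is inserted word-finally. /lubewbofsudeef/ → lubewbofsudeefi.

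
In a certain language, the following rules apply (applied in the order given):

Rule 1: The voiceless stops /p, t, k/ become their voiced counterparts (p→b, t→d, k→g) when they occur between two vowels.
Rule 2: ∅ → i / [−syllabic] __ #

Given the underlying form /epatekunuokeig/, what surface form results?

ebadegunuogeigi

Rule 1 (intervocalic voicing): /p/ is a voiceless stop between vowels /e/ and /a/, so it voices to [b]. /t/ is a voiceless stop between vowels /a/ and /e/, so it voices to [d]. /k/ is a voiceless stop between vowels /e/ and /u/, so it voices to [g]. /k/ is a voiceless stop between vowels /o/ and /e/, so it voices to [g]. /epatekunuokeig/ → ebadegunuogeig.
Rule 2 (final i-epenthesis): the form ends in the consonant /g/, so [i] is inserted word-finally. /ebadegunuogeig/ → ebadegunuogeigi.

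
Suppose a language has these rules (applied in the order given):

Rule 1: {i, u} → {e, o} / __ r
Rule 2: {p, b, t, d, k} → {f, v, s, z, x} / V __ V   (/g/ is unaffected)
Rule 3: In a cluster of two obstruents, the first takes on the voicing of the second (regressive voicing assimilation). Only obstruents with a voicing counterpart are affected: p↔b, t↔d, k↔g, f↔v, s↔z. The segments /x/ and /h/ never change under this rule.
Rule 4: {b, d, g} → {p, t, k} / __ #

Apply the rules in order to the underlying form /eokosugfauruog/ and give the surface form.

eoxosukfaoruok

Rule 1 (pre-rhotic lowering): /u/ is a high vowel immediately before /r/, so it lowers to [o]. /eokosugfauruog/ → eokosugfaoruog.
Rule 2 (intervocalic spirantization): /k/ is a stop between vowels /o/ and /o/, so it spirantizes to the fricative [x]. /eokosugfaoruog/ → eoxosugfaoruog.
Rule 3 (regressive voicing assimilation): /g/ precedes the voiceless obstruent /f/, so it devoices to [k] by assimilation. /eoxosugfaoruog/ → eoxosukfaoruog.
Rule 4 (final devoicing): /g/ is a voiced stop in word-final position, so it devoices to [k]. /eoxosukfaoruog/ → eoxosukfaoruok.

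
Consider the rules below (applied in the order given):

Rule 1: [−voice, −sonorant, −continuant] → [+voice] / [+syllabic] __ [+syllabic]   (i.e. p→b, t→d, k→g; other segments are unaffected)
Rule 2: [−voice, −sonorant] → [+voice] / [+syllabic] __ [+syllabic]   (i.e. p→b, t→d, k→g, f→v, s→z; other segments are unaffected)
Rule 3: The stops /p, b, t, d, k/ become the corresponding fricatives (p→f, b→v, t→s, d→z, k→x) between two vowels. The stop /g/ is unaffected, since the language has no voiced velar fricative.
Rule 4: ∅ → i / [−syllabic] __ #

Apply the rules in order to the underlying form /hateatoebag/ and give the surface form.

Rule 1 (intervocalic voicing): /t/ is a voiceless stop between vowels /a/ and /e/, so it voices to [d]. /t/ is a voiceless stop between vowels /a/ and /o/, so it voices to [d]. /hateatoebag/ → hadeadoebag.
Rule 2 (intervocalic voicing): no segment meets the environment; /hadeadoebag/ is unchanged.
Rule 3 (intervocalic spirantization): /d/ is a stop between vowels /a/ and /e/, so it spirantizes to the fricative [z]. /d/ is a stop between vowels /a/ and /o/, so it spirantizes to the fricative [z]. /b/ is a stop between vowels /e/ and /a/, so it spirantizes to the fricative [v]. /hadeadoebag/ → hazeazoevag.
Rule 4 (final i-epenthesis): the form ends in the consonant /g/, so [i] is inserted word-finally. /hazeazoevag/ → hazeazoevagi.

hazeazoevagi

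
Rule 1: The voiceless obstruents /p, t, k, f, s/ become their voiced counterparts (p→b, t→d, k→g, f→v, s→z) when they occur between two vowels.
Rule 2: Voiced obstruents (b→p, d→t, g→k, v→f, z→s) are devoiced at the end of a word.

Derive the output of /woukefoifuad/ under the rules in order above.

Rule 1 (intervocalic voicing): /k/ is a voiceless obstruent between vowels /u/ and /e/, so it voices to [g]. /f/ is a voiceless obstruent between vowels /e/ and /o/, so it voices to [v]. /f/ is a voiceless obstruent between vowels /i/ and /u/, so it voices to [v]. /woukefoifuad/ → wougevoivuad.
Rule 2 (final devoicing): /d/ is a voiced obstruent in word-final position, so it devoices to [t]. /wougevoivuad/ → wougevoivuat.

wougevoivuat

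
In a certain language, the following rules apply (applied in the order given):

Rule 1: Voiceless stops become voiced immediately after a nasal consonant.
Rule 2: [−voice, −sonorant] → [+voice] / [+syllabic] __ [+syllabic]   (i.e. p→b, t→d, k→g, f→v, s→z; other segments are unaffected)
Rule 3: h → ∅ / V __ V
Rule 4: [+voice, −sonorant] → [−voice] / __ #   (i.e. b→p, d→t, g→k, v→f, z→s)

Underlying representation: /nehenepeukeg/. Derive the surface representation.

neenebeugek

Rule 1 (post-nasal voicing): no segment meets the environment; /nehenepeukeg/ is unchanged.
Rule 2 (intervocalic voicing): /p/ is a voiceless obstruent between vowels /e/ and /e/, so it voices to [b]. /k/ is a voiceless obstruent between vowels /u/ and /e/, so it voices to [g]. /nehenepeukeg/ → nehenebeugeg.
Rule 3 (intervocalic h-deletion): /h/ occurs between vowels /e/ and /e/, so it deletes. /nehenebeugeg/ → neenebeugeg.
Rule 4 (final devoicing): /g/ is a voiced obstruent in word-final position, so it devoices to [k]. /neenebeugeg/ → neenebeugek.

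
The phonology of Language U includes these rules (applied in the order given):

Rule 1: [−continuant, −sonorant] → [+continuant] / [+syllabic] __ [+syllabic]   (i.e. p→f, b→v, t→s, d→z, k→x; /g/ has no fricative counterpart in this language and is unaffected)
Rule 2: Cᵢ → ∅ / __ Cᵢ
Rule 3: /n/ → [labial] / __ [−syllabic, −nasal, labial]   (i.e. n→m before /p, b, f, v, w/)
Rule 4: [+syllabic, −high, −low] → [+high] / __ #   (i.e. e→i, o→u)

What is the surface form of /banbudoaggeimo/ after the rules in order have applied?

bambuzoageimu

Rule 1 (intervocalic spirantization): /d/ is a stop between vowels /u/ and /o/, so it spirantizes to the fricative [z]. /banbudoaggeimo/ → banbuzoaggeimo.
Rule 2 (degemination): /gg/ is a geminate; the first /g/ deletes. /banbuzoaggeimo/ → banbuzoageimo.
Rule 3 (nasal place assimilation): /n/ precedes the labial consonant /b/, so it assimilates in place to [m]. /banbuzoageimo/ → bambuzoageimo.
Rule 4 (final vowel raising): /o/ is a mid vowel in word-final position, so it raises to [u]. /bambuzoageimo/ → bambuzoageimu.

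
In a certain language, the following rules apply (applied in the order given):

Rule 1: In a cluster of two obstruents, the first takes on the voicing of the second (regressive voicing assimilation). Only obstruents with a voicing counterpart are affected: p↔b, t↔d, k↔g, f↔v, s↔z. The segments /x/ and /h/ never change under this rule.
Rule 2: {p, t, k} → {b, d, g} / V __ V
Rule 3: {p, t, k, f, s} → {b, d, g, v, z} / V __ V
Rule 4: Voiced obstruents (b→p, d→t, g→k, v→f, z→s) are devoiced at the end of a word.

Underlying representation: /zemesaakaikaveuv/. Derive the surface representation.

Rule 1 (regressive voicing assimilation): no segment meets the environment; /zemesaakaikaveuv/ is unchanged.
Rule 2 (intervocalic voicing): /k/ is a voiceless stop between vowels /a/ and /a/, so it voices to [g]. /k/ is a voiceless stop between vowels /i/ and /a/, so it voices to [g]. /zemesaakaikaveuv/ → zemesaagaigaveuv.
Rule 3 (intervocalic voicing): /s/ is a voiceless obstruent between vowels /e/ and /a/, so it voices to [z]. /zemesaagaigaveuv/ → zemezaagaigaveuv.
Rule 4 (final devoicing): /v/ is a voiced obstruent in word-final position, so it devoices to [f]. /zemezaagaigaveuv/ → zemezaagaigaveuf.

zemezaagaigaveuf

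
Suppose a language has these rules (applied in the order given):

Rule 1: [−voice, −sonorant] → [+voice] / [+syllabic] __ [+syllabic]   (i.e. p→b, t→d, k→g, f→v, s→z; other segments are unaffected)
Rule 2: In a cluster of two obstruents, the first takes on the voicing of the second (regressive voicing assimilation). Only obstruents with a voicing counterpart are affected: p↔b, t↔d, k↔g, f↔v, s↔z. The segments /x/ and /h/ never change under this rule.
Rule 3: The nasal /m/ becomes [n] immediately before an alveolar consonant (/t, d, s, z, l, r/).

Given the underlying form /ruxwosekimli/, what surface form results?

ruxwozeginli

Rule 1 (intervocalic voicing): /s/ is a voiceless obstruent between vowels /o/ and /e/, so it voices to [z]. /k/ is a voiceless obstruent between vowels /e/ and /i/, so it voices to [g]. /ruxwosekimli/ → ruxwozegimli.
Rule 2 (regressive voicing assimilation): no segment meets the environment; /ruxwozegimli/ is unchanged.
Rule 3 (nasal place assimilation): /m/ precedes the alveolar consonant /l/, so it assimilates in place to [n]. /ruxwozegimli/ → ruxwozeginli.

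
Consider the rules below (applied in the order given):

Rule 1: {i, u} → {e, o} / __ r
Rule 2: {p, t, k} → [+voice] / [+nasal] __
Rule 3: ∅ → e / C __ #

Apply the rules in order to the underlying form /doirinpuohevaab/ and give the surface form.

Rule 1 (pre-rhotic lowering): /i/ is a high vowel immediately before /r/, so it lowers to [e]. /doirinpuohevaab/ → doerinpuohevaab.
Rule 2 (post-nasal voicing): /p/ is a voiceless stop immediately after the nasal /n/, so it voices to [b]. /doerinpuohevaab/ → doerinbuohevaab.
Rule 3 (final e-epenthesis): the form ends in the consonant /b/, so [e] is inserted word-finally. /doerinbuohevaab/ → doerinbuohevaabe.

doerinbuohevaabe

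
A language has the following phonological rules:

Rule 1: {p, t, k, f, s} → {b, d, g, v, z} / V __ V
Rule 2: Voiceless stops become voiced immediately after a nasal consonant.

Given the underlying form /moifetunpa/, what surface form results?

moivedunba

Rule 1 (intervocalic voicing): /f/ is a voiceless obstruent between vowels /i/ and /e/, so it voices to [v]. /t/ is a voiceless obstruent between vowels /e/ and /u/, so it voices to [d]. /moifetunpa/ → moivedunpa.
Rule 2 (post-nasal voicing): /p/ is a voiceless stop immediately after the nasal /n/, so it voices to [b]. /moivedunpa/ → moivedunba.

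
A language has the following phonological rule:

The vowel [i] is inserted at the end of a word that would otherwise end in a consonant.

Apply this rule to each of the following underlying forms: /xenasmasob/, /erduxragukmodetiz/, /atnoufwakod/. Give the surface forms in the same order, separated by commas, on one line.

/xenasmasob/: the form ends in the consonant /b/, so [i] is inserted word-finally. → [xenasmasobi].
/erduxragukmodetiz/: the form ends in the consonant /z/, so [i] is inserted word-finally. → [erduxragukmodetizi].
/atnoufwakod/: the form ends in the consonant /d/, so [i] is inserted word-finally. → [atnoufwakodi].

xenasmasobi, erduxragukmodetizi, atnoufwakodi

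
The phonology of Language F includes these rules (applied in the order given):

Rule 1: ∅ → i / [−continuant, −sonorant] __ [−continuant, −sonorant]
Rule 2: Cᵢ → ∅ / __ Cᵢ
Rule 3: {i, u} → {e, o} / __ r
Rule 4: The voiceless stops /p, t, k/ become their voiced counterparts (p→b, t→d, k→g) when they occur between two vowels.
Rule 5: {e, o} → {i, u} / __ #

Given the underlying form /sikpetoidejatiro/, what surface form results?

Rule 1 (stop-cluster i-epenthesis): /k/ and /p/ form a stop–stop cluster, so [i] is inserted between them. /sikpetoidejatiro/ → sikipetoidejatiro.
Rule 2 (degemination): no segment meets the environment; /sikipetoidejatiro/ is unchanged.
Rule 3 (pre-rhotic lowering): /i/ is a high vowel immediately before /r/, so it lowers to [e]. /sikipetoidejatiro/ → sikipetoidejatero.
Rule 4 (intervocalic voicing): /k/ is a voiceless stop between vowels /i/ and /i/, so it voices to [g]. /p/ is a voiceless stop between vowels /i/ and /e/, so it voices to [b]. /t/ is a voiceless stop between vowels /e/ and /o/, so it voices to [d]. /t/ is a voiceless stop between vowels /a/ and /e/, so it voices to [d]. /sikipetoidejatero/ → sigibedoidejadero.
Rule 5 (final vowel raising): /o/ is a mid vowel in word-final position, so it raises to [u]. /sigibedoidejadero/ → sigibedoidejaderu.

sigibedoidejaderu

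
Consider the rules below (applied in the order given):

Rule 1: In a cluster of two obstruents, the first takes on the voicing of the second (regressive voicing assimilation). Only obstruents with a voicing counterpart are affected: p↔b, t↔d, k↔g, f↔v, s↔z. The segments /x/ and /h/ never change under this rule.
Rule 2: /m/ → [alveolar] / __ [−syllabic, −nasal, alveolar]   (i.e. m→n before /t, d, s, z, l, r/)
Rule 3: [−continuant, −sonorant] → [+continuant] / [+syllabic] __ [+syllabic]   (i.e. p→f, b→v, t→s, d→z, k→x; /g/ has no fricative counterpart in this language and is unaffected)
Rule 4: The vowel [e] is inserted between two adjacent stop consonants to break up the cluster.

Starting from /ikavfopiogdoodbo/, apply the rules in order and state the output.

ixaffofiogedoodebo

Rule 1 (regressive voicing assimilation): /v/ precedes the voiceless obstruent /f/, so it devoices to [f] by assimilation. /ikavfopiogdoodbo/ → ikaffopiogdoodbo.
Rule 2 (nasal place assimilation): no segment meets the environment; /ikaffopiogdoodbo/ is unchanged.
Rule 3 (intervocalic spirantization): /k/ is a stop between vowels /i/ and /a/, so it spirantizes to the fricative [x]. /p/ is a stop between vowels /o/ and /i/, so it spirantizes to the fricative [f]. /ikaffopiogdoodbo/ → ixaffofiogdoodbo.
Rule 4 (stop-cluster e-epenthesis): /g/ and /d/ form a stop–stop cluster, so [e] is inserted between them. /d/ and /b/ form a stop–stop cluster, so [e] is inserted between them. /ixaffofiogdoodbo/ → ixaffofiogedoodebo.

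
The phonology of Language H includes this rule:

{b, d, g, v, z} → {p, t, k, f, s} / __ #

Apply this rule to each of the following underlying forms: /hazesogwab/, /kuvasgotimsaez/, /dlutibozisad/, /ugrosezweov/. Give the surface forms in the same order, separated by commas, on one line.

hazesogwap, kuvasgotimsaes, dlutibozisat, ugrosezweof

/hazesogwab/: /b/ is a voiced obstruent in word-final position, so it devoices to [p]. → [hazesogwap].
/kuvasgotimsaez/: /z/ is a voiced obstruent in word-final position, so it devoices to [s]. → [kuvasgotimsaes].
/dlutibozisad/: /d/ is a voiced obstruent in word-final position, so it devoices to [t]. → [dlutibozisat].
/ugrosezweov/: /v/ is a voiced obstruent in word-final position, so it devoices to [f]. → [ugrosezweof].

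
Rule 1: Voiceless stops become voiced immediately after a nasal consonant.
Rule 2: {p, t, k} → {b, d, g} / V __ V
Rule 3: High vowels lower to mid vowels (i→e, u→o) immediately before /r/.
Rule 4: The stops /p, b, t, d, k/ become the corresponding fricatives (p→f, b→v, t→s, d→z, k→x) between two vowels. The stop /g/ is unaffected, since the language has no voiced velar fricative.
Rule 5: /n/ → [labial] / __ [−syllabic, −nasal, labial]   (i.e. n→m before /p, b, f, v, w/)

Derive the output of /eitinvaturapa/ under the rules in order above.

eizimvazorava

Rule 1 (post-nasal voicing): no segment meets the environment; /eitinvaturapa/ is unchanged.
Rule 2 (intervocalic voicing): /t/ is a voiceless stop between vowels /i/ and /i/, so it voices to [d]. /t/ is a voiceless stop between vowels /a/ and /u/, so it voices to [d]. /p/ is a voiceless stop between vowels /a/ and /a/, so it voices to [b]. /eitinvaturapa/ → eidinvaduraba.
Rule 3 (pre-rhotic lowering): /u/ is a high vowel immediately before /r/, so it lowers to [o]. /eidinvaduraba/ → eidinvadoraba.
Rule 4 (intervocalic spirantization): /d/ is a stop between vowels /i/ and /i/, so it spirantizes to the fricative [z]. /d/ is a stop between vowels /a/ and /o/, so it spirantizes to the fricative [z]. /b/ is a stop between vowels /a/ and /a/, so it spirantizes to the fricative [v]. /eidinvadoraba/ → eizinvazorava.
Rule 5 (nasal place assimilation): /n/ precedes the labial consonant /v/, so it assimilates in place to [m]. /eizinvazorava/ → eizimvazorava.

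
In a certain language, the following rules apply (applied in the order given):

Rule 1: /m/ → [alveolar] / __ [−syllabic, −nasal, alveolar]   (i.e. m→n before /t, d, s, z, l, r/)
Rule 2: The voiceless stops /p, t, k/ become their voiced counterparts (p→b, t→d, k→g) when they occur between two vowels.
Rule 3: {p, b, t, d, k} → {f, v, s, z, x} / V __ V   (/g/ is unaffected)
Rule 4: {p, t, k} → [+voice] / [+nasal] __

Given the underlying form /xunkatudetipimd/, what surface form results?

Rule 1 (nasal place assimilation): /m/ precedes the alveolar consonant /d/, so it assimilates in place to [n]. /xunkatudetipimd/ → xunkatudetipind.
Rule 2 (intervocalic voicing): /t/ is a voiceless stop between vowels /a/ and /u/, so it voices to [d]. /t/ is a voiceless stop between vowels /e/ and /i/, so it voices to [d]. /p/ is a voiceless stop between vowels /i/ and /i/, so it voices to [b]. /xunkatudetipind/ → xunkadudedibind.
Rule 3 (intervocalic spirantization): /d/ is a stop between vowels /a/ and /u/, so it spirantizes to the fricative [z]. /d/ is a stop between vowels /u/ and /e/, so it spirantizes to the fricative [z]. /d/ is a stop between vowels /e/ and /i/, so it spirantizes to the fricative [z]. /b/ is a stop between vowels /i/ and /i/, so it spirantizes to the fricative [v]. /xunkadudedibind/ → xunkazuzezivind.
Rule 4 (post-nasal voicing): /k/ is a voiceless stop immediately after the nasal /n/, so it voices to [g]. /xunkazuzezivind/ → xungazuzezivind.

xungazuzezivind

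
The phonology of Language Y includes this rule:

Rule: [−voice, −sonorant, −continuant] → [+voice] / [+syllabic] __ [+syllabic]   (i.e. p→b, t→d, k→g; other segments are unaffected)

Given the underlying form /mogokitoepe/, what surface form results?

/k/ is a voiceless stop between vowels /o/ and /i/, so it voices to [g].
/t/ is a voiceless stop between vowels /i/ and /o/, so it voices to [d].
/p/ is a voiceless stop between vowels /e/ and /e/, so it voices to [b].
Surface form: [mogogidoebe].

mogogidoebe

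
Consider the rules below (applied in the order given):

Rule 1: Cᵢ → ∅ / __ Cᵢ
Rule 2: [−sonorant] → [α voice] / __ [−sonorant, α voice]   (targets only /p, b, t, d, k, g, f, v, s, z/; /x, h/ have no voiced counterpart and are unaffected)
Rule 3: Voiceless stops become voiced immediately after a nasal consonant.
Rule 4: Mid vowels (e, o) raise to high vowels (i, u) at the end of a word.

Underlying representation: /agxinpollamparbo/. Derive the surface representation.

Rule 1 (degemination): /ll/ is a geminate; the first /l/ deletes. /agxinpollamparbo/ → agxinpolamparbo.
Rule 2 (regressive voicing assimilation): /g/ precedes the voiceless obstruent /x/, so it devoices to [k] by assimilation. /agxinpolamparbo/ → akxinpolamparbo.
Rule 3 (post-nasal voicing): /p/ is a voiceless stop immediately after the nasal /n/, so it voices to [b]. /p/ is a voiceless stop immediately after the nasal /m/, so it voices to [b]. /akxinpolamparbo/ → akxinbolambarbo.
Rule 4 (final vowel raising): /o/ is a mid vowel in word-final position, so it raises to [u]. /akxinbolambarbo/ → akxinbolambarbu.

akxinbolambarbu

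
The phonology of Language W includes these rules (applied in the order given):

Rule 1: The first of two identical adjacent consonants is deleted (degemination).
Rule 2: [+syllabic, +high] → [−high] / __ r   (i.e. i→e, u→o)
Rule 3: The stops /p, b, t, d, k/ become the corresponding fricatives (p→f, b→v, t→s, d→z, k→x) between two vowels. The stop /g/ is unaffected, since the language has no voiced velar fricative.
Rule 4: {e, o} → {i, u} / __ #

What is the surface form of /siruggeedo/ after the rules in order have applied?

Rule 1 (degemination): /gg/ is a geminate; the first /g/ deletes. /siruggeedo/ → sirugeedo.
Rule 2 (pre-rhotic lowering): /i/ is a high vowel immediately before /r/, so it lowers to [e]. /sirugeedo/ → serugeedo.
Rule 3 (intervocalic spirantization): /d/ is a stop between vowels /e/ and /o/, so it spirantizes to the fricative [z]. /serugeedo/ → serugeezo.
Rule 4 (final vowel raising): /o/ is a mid vowel in word-final position, so it raises to [u]. /serugeezo/ → serugeezu.

serugeezu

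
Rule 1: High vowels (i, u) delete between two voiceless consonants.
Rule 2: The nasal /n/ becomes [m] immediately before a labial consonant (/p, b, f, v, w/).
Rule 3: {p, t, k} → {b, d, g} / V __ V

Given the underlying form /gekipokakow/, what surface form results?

Rule 1 (high vowel syncope): /i/ is a high vowel flanked by voiceless consonants /k/ and /p/, so it deletes. /gekipokakow/ → gekpokakow.
Rule 2 (nasal place assimilation): no segment meets the environment; /gekpokakow/ is unchanged.
Rule 3 (intervocalic voicing): /k/ is a voiceless stop between vowels /o/ and /a/, so it voices to [g]. /k/ is a voiceless stop between vowels /a/ and /o/, so it voices to [g]. /gekpokakow/ → gekpogagow.

gekpogagow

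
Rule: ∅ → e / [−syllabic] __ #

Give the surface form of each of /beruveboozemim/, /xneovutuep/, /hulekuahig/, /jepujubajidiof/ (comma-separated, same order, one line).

/beruveboozemim/: the form ends in the consonant /m/, so [e] is inserted word-finally. → [beruveboozemime].
/xneovutuep/: the form ends in the consonant /p/, so [e] is inserted word-finally. → [xneovutuepe].
/hulekuahig/: the form ends in the consonant /g/, so [e] is inserted word-finally. → [hulekuahige].
/jepujubajidiof/: the form ends in the consonant /f/, so [e] is inserted word-finally. → [jepujubajidiofe].

beruveboozemime, xneovutuepe, hulekuahige, jepujubajidiofe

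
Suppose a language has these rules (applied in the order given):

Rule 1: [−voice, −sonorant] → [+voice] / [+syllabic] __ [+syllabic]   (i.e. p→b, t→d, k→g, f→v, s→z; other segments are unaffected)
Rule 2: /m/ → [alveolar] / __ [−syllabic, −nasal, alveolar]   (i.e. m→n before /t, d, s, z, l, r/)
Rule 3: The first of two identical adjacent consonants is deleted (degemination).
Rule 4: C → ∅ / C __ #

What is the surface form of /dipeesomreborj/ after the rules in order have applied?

dibeezonrebor

Rule 1 (intervocalic voicing): /p/ is a voiceless obstruent between vowels /i/ and /e/, so it voices to [b]. /s/ is a voiceless obstruent between vowels /e/ and /o/, so it voices to [z]. /dipeesomreborj/ → dibeezomreborj.
Rule 2 (nasal place assimilation): /m/ precedes the alveolar consonant /r/, so it assimilates in place to [n]. /dibeezomreborj/ → dibeezonreborj.
Rule 3 (degemination): no segment meets the environment; /dibeezonreborj/ is unchanged.
Rule 4 (final cluster simplification): /j/ is the second consonant of a word-final cluster /rj/, so it deletes. /dibeezonreborj/ → dibeezonrebor.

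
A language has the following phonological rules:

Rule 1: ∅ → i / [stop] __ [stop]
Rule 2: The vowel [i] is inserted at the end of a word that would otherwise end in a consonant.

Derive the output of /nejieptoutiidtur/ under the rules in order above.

Rule 1 (stop-cluster i-epenthesis): /p/ and /t/ form a stop–stop cluster, so [i] is inserted between them. /d/ and /t/ form a stop–stop cluster, so [i] is inserted between them. /nejieptoutiidtur/ → nejiepitoutiiditur.
Rule 2 (final i-epenthesis): the form ends in the consonant /r/, so [i] is inserted word-finally. /nejiepitoutiiditur/ → nejiepitoutiidituri.

nejiepitoutiidituri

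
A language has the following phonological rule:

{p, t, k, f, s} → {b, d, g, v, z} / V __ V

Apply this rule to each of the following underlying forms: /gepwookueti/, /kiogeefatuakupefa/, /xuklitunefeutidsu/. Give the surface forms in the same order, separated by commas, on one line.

/gepwookueti/: /k/ is a voiceless obstruent between vowels /o/ and /u/, so it voices to [g]. /t/ is a voiceless obstruent between vowels /e/ and /i/, so it voices to [d]. → [gepwooguedi].
/kiogeefatuakupefa/: /f/ is a voiceless obstruent between vowels /e/ and /a/, so it voices to [v]. /t/ is a voiceless obstruent between vowels /a/ and /u/, so it voices to [d]. /k/ is a voiceless obstruent between vowels /a/ and /u/, so it voices to [g]. /p/ is a voiceless obstruent between vowels /u/ and /e/, so it voices to [b]. /f/ is a voiceless obstruent between vowels /e/ and /a/, so it voices to [v]. → [kiogeevaduagubeva].
/xuklitunefeutidsu/: /t/ is a voiceless obstruent between vowels /i/ and /u/, so it voices to [d]. /f/ is a voiceless obstruent between vowels /e/ and /e/, so it voices to [v]. /t/ is a voiceless obstruent between vowels /u/ and /i/, so it voices to [d]. → [xukliduneveudidsu].

gepwooguedi, kiogeevaduagubeva, xukliduneveudidsu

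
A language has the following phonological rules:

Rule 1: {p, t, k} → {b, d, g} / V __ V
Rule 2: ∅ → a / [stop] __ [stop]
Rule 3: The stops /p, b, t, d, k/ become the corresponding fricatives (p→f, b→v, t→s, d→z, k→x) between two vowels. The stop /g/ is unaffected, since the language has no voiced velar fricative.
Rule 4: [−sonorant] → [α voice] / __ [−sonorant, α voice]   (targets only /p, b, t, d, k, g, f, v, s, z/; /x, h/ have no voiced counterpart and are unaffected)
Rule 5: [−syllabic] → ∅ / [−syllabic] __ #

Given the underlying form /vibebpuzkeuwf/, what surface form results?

vivevafuskeuw

Rule 1 (intervocalic voicing): no segment meets the environment; /vibebpuzkeuwf/ is unchanged.
Rule 2 (stop-cluster a-epenthesis): /b/ and /p/ form a stop–stop cluster, so [a] is inserted between them. /vibebpuzkeuwf/ → vibebapuzkeuwf.
Rule 3 (intervocalic spirantization): /b/ is a stop between vowels /i/ and /e/, so it spirantizes to the fricative [v]. /b/ is a stop between vowels /e/ and /a/, so it spirantizes to the fricative [v]. /p/ is a stop between vowels /a/ and /u/, so it spirantizes to the fricative [f]. /vibebapuzkeuwf/ → vivevafuzkeuwf.
Rule 4 (regressive voicing assimilation): /z/ precedes the voiceless obstruent /k/, so it devoices to [s] by assimilation. /vivevafuzkeuwf/ → vivevafuskeuwf.
Rule 5 (final cluster simplification): /f/ is the second consonant of a word-final cluster /wf/, so it deletes. /vivevafuskeuwf/ → vivevafuskeuw.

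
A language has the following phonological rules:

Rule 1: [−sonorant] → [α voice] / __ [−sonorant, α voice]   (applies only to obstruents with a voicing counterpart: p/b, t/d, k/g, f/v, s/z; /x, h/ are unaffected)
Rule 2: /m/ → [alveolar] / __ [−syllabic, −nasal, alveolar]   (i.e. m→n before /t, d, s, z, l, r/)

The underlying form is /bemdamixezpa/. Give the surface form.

Rule 1 (regressive voicing assimilation): /z/ precedes the voiceless obstruent /p/, so it devoices to [s] by assimilation. /bemdamixezpa/ → bemdamixespa.
Rule 2 (nasal place assimilation): /m/ precedes the alveolar consonant /d/, so it assimilates in place to [n]. /bemdamixespa/ → bendamixespa.

bendamixespa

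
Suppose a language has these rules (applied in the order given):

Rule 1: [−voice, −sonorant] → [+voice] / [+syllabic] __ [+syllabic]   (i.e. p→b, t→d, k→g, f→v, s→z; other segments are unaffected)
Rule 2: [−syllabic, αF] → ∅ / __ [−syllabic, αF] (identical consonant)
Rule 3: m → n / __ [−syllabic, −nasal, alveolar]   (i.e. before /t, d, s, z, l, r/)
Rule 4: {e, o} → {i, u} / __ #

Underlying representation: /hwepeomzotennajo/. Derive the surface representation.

Rule 1 (intervocalic voicing): /p/ is a voiceless obstruent between vowels /e/ and /e/, so it voices to [b]. /t/ is a voiceless obstruent between vowels /o/ and /e/, so it voices to [d]. /hwepeomzotennajo/ → hwebeomzodennajo.
Rule 2 (degemination): /nn/ is a geminate; the first /n/ deletes. /hwebeomzodennajo/ → hwebeomzodenajo.
Rule 3 (nasal place assimilation): /m/ precedes the alveolar consonant /z/, so it assimilates in place to [n]. /hwebeomzodenajo/ → hwebeonzodenajo.
Rule 4 (final vowel raising): /o/ is a mid vowel in word-final position, so it raises to [u]. /hwebeonzodenajo/ → hwebeonzodenaju.

hwebeonzodenaju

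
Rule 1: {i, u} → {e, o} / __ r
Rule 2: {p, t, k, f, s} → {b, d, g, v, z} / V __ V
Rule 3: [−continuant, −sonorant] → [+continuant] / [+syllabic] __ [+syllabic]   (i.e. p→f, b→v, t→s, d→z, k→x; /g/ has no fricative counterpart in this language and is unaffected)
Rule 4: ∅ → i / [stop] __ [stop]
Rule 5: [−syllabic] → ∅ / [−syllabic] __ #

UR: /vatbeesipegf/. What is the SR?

vatibeeziveg

Rule 1 (pre-rhotic lowering): no segment meets the environment; /vatbeesipegf/ is unchanged.
Rule 2 (intervocalic voicing): /s/ is a voiceless obstruent between vowels /e/ and /i/, so it voices to [z]. /p/ is a voiceless obstruent between vowels /i/ and /e/, so it voices to [b]. /vatbeesipegf/ → vatbeezibegf.
Rule 3 (intervocalic spirantization): /b/ is a stop between vowels /i/ and /e/, so it spirantizes to the fricative [v]. /vatbeezibegf/ → vatbeezivegf.
Rule 4 (stop-cluster i-epenthesis): /t/ and /b/ form a stop–stop cluster, so [i] is inserted between them. /vatbeezivegf/ → vatibeezivegf.
Rule 5 (final cluster simplification): /f/ is the second consonant of a word-final cluster /gf/, so it deletes. /vatibeezivegf/ → vatibeeziveg.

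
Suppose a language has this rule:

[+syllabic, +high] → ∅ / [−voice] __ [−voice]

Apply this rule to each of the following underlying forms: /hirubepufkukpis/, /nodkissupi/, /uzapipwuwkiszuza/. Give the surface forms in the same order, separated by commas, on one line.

/hirubepufkukpis/: /u/ is a high vowel flanked by voiceless consonants /p/ and /f/, so it deletes. /u/ is a high vowel flanked by voiceless consonants /k/ and /k/, so it deletes. /i/ is a high vowel flanked by voiceless consonants /p/ and /s/, so it deletes. → [hirubepfkkps].
/nodkissupi/: /i/ is a high vowel flanked by voiceless consonants /k/ and /s/, so it deletes. /u/ is a high vowel flanked by voiceless consonants /s/ and /p/, so it deletes. → [nodksspi].
/uzapipwuwkiszuza/: /i/ is a high vowel flanked by voiceless consonants /p/ and /p/, so it deletes. /i/ is a high vowel flanked by voiceless consonants /k/ and /s/, so it deletes. → [uzappwuwkszuza].

hirubepfkkps, nodksspi, uzappwuwkszuza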